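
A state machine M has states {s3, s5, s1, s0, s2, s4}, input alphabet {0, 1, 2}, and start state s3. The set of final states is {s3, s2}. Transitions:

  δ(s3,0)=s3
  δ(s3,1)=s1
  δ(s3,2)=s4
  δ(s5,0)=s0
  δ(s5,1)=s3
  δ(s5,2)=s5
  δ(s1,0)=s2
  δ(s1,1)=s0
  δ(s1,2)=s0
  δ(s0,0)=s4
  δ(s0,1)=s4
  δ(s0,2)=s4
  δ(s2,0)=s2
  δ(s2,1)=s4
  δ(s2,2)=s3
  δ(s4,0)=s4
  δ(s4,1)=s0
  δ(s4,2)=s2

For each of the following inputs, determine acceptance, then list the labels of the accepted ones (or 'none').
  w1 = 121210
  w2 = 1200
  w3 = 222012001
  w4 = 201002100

none

w1: Trace: s3 -1-> s1 -2-> s0 -1-> s4 -2-> s2 -1-> s4 -0-> s4  → end s4, rejected
w2: Trace: s3 -1-> s1 -2-> s0 -0-> s4 -0-> s4  → end s4, rejected
w3: Trace: s3 -2-> s4 -2-> s2 -2-> s3 -0-> s3 -1-> s1 -2-> s0 -0-> s4 -0-> s4 -1-> s0  → end s0, rejected
w4: Trace: s3 -2-> s4 -0-> s4 -1-> s0 -0-> s4 -0-> s4 -2-> s2 -1-> s4 -0-> s4 -0-> s4  → end s4, rejected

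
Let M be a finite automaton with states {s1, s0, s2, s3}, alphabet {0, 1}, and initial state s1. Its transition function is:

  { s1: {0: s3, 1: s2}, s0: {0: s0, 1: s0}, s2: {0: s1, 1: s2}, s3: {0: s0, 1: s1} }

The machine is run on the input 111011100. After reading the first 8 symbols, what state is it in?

start at s1
read '1': s1 → s2
read '1': s2 → s2
read '1': s2 → s2
read '0': s2 → s1
read '1': s1 → s2
read '1': s2 → s2
read '1': s2 → s2
read '0': s2 → s1
After 8 symbols: s1.

s1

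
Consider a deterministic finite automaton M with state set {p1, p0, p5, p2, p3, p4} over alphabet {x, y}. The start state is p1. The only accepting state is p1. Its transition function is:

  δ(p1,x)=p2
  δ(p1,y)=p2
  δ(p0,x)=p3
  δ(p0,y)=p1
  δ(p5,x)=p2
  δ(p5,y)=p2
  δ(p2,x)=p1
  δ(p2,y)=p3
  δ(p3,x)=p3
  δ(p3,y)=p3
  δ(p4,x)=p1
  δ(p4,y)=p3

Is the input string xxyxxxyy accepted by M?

p1 → p2 → p1 → p2 → p1 → p2 → p1 → p2 → p3
End state p3 is not accepting.

No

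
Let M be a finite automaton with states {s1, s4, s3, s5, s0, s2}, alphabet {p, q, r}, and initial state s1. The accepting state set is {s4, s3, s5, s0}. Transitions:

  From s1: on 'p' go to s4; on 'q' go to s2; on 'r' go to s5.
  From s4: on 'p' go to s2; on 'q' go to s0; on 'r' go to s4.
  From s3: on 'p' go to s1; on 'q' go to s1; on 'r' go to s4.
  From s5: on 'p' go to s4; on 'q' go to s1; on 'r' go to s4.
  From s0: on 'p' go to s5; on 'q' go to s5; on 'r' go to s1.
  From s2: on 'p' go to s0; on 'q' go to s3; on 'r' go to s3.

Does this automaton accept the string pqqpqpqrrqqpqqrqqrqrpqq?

Yes

Trace: s1 -p-> s4 -q-> s0 -q-> s5 -p-> s4 -q-> s0 -p-> s5 -q-> s1 -r-> s5 -r-> s4 -q-> s0 -q-> s5 -p-> s4 -q-> s0 -q-> s5 -r-> s4 -q-> s0 -q-> s5 -r-> s4 -q-> s0 -r-> s1 -p-> s4 -q-> s0 -q-> s5
End state s5 is accepting.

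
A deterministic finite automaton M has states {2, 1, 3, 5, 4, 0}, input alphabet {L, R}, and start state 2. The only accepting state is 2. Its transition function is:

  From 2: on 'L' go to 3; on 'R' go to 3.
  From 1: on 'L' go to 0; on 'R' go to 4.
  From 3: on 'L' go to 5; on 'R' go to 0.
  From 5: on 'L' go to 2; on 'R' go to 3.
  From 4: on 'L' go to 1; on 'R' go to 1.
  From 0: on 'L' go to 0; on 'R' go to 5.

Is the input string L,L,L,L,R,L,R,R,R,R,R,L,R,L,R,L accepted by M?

2 → 3 → 5 → 2 → 3 → 0 → 0 → 5 → 3 → 0 → 5 → 3 → 5 → 3 → 5 → 3 → 5
End state 5 is not accepting.

No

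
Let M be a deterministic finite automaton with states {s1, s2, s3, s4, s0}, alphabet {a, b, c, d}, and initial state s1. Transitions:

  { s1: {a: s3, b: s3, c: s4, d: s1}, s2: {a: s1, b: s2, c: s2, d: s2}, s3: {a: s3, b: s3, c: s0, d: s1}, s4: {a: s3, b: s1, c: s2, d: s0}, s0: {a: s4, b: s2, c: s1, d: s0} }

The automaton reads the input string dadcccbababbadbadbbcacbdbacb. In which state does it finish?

s1

Trace: s1 -d-> s1 -a-> s3 -d-> s1 -c-> s4 -c-> s2 -c-> s2 -b-> s2 -a-> s1 -b-> s3 -a-> s3 -b-> s3 -b-> s3 -a-> s3 -d-> s1 -b-> s3 -a-> s3 -d-> s1 -b-> s3 -b-> s3 -c-> s0 -a-> s4 -c-> s2 -b-> s2 -d-> s2 -b-> s2 -a-> s1 -c-> s4 -b-> s1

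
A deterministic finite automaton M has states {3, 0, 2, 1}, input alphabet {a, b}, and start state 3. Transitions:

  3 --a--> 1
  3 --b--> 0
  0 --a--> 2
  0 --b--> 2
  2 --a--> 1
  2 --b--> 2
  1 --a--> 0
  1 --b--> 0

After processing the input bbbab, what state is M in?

0

3 → 0 → 2 → 2 → 1 → 0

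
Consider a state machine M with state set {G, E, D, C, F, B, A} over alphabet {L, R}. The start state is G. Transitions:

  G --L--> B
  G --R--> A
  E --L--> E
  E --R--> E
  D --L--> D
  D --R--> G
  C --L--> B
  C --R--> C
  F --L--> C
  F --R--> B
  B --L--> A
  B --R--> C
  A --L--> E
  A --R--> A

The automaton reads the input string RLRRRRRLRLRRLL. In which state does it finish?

E

Trace: G -R-> A -L-> E -R-> E -R-> E -R-> E -R-> E -R-> E -L-> E -R-> E -L-> E -R-> E -R-> E -L-> E -L-> E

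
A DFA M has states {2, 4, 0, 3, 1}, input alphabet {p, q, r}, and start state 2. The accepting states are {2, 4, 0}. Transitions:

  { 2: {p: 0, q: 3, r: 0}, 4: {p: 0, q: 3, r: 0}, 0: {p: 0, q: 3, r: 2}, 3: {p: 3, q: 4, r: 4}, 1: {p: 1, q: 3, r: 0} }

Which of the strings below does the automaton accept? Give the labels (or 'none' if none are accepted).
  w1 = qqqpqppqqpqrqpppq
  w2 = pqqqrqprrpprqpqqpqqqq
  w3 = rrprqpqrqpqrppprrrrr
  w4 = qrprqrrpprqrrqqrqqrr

w1:
  start at 2
  read 'q': 2 → 3
  read 'q': 3 → 4
  read 'q': 4 → 3
  read 'p': 3 → 3
  read 'q': 3 → 4
  read 'p': 4 → 0
  read 'p': 0 → 0
  read 'q': 0 → 3
  read 'q': 3 → 4
  read 'p': 4 → 0
  read 'q': 0 → 3
  read 'r': 3 → 4
  read 'q': 4 → 3
  read 'p': 3 → 3
  read 'p': 3 → 3
  read 'p': 3 → 3
  read 'q': 3 → 4
  end 4, accepted
w2:
  start at 2
  read 'p': 2 → 0
  read 'q': 0 → 3
  read 'q': 3 → 4
  read 'q': 4 → 3
  read 'r': 3 → 4
  read 'q': 4 → 3
  read 'p': 3 → 3
  read 'r': 3 → 4
  read 'r': 4 → 0
  read 'p': 0 → 0
  read 'p': 0 → 0
  read 'r': 0 → 2
  read 'q': 2 → 3
  read 'p': 3 → 3
  read 'q': 3 → 4
  read 'q': 4 → 3
  read 'p': 3 → 3
  read 'q': 3 → 4
  read 'q': 4 → 3
  read 'q': 3 → 4
  read 'q': 4 → 3
  end 3, rejected
w3:
  start at 2
  read 'r': 2 → 0
  read 'r': 0 → 2
  read 'p': 2 → 0
  read 'r': 0 → 2
  read 'q': 2 → 3
  read 'p': 3 → 3
  read 'q': 3 → 4
  read 'r': 4 → 0
  read 'q': 0 → 3
  read 'p': 3 → 3
  read 'q': 3 → 4
  read 'r': 4 → 0
  read 'p': 0 → 0
  read 'p': 0 → 0
  read 'p': 0 → 0
  read 'r': 0 → 2
  read 'r': 2 → 0
  read 'r': 0 → 2
  read 'r': 2 → 0
  read 'r': 0 → 2
  end 2, accepted
w4:
  start at 2
  read 'q': 2 → 3
  read 'r': 3 → 4
  read 'p': 4 → 0
  read 'r': 0 → 2
  read 'q': 2 → 3
  read 'r': 3 → 4
  read 'r': 4 → 0
  read 'p': 0 → 0
  read 'p': 0 → 0
  read 'r': 0 → 2
  read 'q': 2 → 3
  read 'r': 3 → 4
  read 'r': 4 → 0
  read 'q': 0 → 3
  read 'q': 3 → 4
  read 'r': 4 → 0
  read 'q': 0 → 3
  read 'q': 3 → 4
  read 'r': 4 → 0
  read 'r': 0 → 2
  end 2, accepted

w1, w3, w4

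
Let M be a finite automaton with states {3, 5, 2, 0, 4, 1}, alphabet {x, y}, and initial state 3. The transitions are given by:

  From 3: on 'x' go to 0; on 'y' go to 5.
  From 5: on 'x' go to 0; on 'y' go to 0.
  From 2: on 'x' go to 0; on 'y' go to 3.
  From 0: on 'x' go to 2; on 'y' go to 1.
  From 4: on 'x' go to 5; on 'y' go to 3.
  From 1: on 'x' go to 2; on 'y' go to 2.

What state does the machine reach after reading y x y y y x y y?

start at 3
read 'y': 3 → 5
read 'x': 5 → 0
read 'y': 0 → 1
read 'y': 1 → 2
read 'y': 2 → 3
read 'x': 3 → 0
read 'y': 0 → 1
read 'y': 1 → 2

2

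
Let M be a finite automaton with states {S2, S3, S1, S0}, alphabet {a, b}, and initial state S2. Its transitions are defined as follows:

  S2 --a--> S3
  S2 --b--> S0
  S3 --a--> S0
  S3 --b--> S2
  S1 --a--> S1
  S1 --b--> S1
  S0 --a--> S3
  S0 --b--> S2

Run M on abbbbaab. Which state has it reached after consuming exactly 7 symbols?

S0

start at S2
read 'a': S2 → S3
read 'b': S3 → S2
read 'b': S2 → S0
read 'b': S0 → S2
read 'b': S2 → S0
read 'a': S0 → S3
read 'a': S3 → S0
After 7 symbols: S0.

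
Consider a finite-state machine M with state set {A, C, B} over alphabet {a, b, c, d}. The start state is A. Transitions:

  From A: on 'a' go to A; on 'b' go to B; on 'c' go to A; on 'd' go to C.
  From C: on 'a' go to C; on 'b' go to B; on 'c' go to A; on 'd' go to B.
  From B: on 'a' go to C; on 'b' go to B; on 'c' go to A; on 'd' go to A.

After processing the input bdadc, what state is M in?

start at A
read 'b': A → B
read 'd': B → A
read 'a': A → A
read 'd': A → C
read 'c': C → A

A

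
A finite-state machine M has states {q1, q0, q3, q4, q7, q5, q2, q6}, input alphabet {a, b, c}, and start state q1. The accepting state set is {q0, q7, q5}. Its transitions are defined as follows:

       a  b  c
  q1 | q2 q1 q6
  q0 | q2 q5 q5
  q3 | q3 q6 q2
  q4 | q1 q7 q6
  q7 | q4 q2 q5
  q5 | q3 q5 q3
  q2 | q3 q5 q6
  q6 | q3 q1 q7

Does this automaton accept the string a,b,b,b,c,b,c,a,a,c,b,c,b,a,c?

Trace: q1 -a-> q2 -b-> q5 -b-> q5 -b-> q5 -c-> q3 -b-> q6 -c-> q7 -a-> q4 -a-> q1 -c-> q6 -b-> q1 -c-> q6 -b-> q1 -a-> q2 -c-> q6
End state q6 is not accepting.

No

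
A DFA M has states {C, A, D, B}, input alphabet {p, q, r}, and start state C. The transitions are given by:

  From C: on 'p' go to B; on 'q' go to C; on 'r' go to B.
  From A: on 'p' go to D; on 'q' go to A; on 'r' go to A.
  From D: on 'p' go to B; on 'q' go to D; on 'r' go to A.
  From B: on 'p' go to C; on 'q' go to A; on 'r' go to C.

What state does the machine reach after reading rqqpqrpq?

start at C
read 'r': C → B
read 'q': B → A
read 'q': A → A
read 'p': A → D
read 'q': D → D
read 'r': D → A
read 'p': A → D
read 'q': D → D

D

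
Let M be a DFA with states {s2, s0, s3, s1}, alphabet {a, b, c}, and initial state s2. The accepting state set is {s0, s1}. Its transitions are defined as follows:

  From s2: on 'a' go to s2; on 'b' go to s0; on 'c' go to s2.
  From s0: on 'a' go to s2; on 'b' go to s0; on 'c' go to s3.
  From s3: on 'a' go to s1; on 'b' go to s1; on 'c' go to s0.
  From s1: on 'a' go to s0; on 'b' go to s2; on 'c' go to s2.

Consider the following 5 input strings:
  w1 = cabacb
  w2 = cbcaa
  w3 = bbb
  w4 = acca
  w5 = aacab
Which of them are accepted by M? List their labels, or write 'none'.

w1: Trace: s2 -c-> s2 -a-> s2 -b-> s0 -a-> s2 -c-> s2 -b-> s0  → end s0, accepted
w2: Trace: s2 -c-> s2 -b-> s0 -c-> s3 -a-> s1 -a-> s0  → end s0, accepted
w3: Trace: s2 -b-> s0 -b-> s0 -b-> s0  → end s0, accepted
w4: Trace: s2 -a-> s2 -c-> s2 -c-> s2 -a-> s2  → end s2, rejected
w5: Trace: s2 -a-> s2 -a-> s2 -c-> s2 -a-> s2 -b-> s0  → end s0, accepted

w1, w2, w3, w5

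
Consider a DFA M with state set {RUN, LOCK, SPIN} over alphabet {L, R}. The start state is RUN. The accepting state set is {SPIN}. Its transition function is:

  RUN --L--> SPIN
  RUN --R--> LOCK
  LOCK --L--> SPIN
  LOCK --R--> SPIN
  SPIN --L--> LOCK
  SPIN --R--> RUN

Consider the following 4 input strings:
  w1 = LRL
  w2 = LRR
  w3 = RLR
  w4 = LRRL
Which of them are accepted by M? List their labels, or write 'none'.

w1: Trace: RUN -L-> SPIN -R-> RUN -L-> SPIN  → end SPIN, accepted
w2: Trace: RUN -L-> SPIN -R-> RUN -R-> LOCK  → end LOCK, rejected
w3: Trace: RUN -R-> LOCK -L-> SPIN -R-> RUN  → end RUN, rejected
w4: Trace: RUN -L-> SPIN -R-> RUN -R-> LOCK -L-> SPIN  → end SPIN, accepted

w1, w4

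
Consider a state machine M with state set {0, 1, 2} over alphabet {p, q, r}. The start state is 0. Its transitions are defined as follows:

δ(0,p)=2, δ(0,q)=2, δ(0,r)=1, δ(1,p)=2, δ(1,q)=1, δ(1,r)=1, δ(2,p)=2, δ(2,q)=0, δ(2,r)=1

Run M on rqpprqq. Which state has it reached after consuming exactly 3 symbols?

0 → 1 → 1 → 2
After 3 symbols: 2.

2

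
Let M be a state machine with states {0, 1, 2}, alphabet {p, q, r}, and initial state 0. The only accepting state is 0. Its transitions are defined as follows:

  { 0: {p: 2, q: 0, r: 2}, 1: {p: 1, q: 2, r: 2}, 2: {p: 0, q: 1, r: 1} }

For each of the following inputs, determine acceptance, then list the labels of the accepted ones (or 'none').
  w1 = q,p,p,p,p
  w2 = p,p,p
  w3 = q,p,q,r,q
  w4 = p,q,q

w1

w1: 0 → 0 → 2 → 0 → 2 → 0  → end 0, accepted
w2: 0 → 2 → 0 → 2  → end 2, rejected
w3: 0 → 0 → 2 → 1 → 2 → 1  → end 1, rejected
w4: 0 → 2 → 1 → 2  → end 2, rejected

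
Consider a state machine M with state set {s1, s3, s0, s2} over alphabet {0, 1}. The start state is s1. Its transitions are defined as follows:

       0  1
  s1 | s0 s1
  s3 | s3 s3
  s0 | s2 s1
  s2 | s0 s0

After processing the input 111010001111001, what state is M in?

s0

s1 → s1 → s1 → s1 → s0 → s1 → s0 → s2 → s0 → s1 → s1 → s1 → s1 → s0 → s2 → s0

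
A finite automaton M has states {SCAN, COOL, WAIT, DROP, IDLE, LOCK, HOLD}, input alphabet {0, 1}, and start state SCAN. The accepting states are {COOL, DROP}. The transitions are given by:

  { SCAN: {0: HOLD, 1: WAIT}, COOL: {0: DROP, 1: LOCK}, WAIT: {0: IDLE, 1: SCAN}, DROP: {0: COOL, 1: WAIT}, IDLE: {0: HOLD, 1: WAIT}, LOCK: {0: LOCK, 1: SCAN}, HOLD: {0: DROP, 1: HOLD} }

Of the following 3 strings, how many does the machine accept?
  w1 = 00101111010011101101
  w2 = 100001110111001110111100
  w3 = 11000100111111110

1

w1: SCAN → HOLD → DROP → WAIT → IDLE → WAIT → SCAN → WAIT → SCAN → HOLD → HOLD → DROP → COOL → LOCK → SCAN → WAIT → IDLE → WAIT → SCAN → HOLD → HOLD  → end HOLD, rejected
w2: SCAN → WAIT → IDLE → HOLD → DROP → COOL → LOCK → SCAN → WAIT → IDLE → WAIT → SCAN → WAIT → IDLE → HOLD → HOLD → HOLD → HOLD → DROP → WAIT → SCAN → WAIT → SCAN → HOLD → DROP  → end DROP, accepted
w3: SCAN → WAIT → SCAN → HOLD → DROP → COOL → LOCK → LOCK → LOCK → SCAN → WAIT → SCAN → WAIT → SCAN → WAIT → SCAN → WAIT → IDLE  → end IDLE, rejected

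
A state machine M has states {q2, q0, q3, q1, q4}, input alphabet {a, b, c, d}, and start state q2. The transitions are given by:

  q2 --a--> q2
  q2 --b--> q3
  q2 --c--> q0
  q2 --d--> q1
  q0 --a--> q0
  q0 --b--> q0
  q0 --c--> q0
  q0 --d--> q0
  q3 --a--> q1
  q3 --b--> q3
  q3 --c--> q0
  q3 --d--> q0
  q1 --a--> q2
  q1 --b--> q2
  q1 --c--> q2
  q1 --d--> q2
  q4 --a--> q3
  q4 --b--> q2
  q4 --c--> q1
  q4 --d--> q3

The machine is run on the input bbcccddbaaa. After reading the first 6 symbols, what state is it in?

q2 → q3 → q3 → q0 → q0 → q0 → q0
After 6 symbols: q0.

q0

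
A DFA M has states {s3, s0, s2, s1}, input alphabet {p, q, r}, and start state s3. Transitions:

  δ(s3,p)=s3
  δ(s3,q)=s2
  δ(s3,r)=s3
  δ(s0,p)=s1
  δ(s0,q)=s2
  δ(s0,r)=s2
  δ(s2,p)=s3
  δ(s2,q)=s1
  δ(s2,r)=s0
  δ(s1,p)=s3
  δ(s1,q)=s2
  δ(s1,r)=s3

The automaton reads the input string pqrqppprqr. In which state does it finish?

s3 → s3 → s2 → s0 → s2 → s3 → s3 → s3 → s3 → s2 → s0

s0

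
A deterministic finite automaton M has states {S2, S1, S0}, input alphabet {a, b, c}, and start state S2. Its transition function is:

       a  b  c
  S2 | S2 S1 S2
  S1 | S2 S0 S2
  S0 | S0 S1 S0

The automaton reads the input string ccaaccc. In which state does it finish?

Trace: S2 -c-> S2 -c-> S2 -a-> S2 -a-> S2 -c-> S2 -c-> S2 -c-> S2

S2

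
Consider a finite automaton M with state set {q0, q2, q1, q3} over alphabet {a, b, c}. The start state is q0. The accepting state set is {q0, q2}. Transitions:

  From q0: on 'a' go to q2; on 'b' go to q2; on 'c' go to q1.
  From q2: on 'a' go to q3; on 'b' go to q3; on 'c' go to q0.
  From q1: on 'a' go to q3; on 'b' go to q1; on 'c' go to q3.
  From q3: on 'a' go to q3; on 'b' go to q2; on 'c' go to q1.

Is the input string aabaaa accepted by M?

No

q0 → q2 → q3 → q2 → q3 → q3 → q3
End state q3 is not accepting.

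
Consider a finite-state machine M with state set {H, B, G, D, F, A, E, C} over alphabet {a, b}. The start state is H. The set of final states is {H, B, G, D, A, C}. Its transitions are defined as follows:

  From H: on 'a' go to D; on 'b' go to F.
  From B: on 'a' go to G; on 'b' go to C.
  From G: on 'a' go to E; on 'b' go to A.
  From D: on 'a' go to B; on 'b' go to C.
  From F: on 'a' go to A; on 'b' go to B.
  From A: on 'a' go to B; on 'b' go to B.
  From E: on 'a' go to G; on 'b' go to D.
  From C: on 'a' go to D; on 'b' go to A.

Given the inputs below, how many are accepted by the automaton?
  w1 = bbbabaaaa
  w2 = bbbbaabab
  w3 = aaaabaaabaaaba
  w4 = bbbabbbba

3

w1:
  start at H
  read 'b': H → F
  read 'b': F → B
  read 'b': B → C
  read 'a': C → D
  read 'b': D → C
  read 'a': C → D
  read 'a': D → B
  read 'a': B → G
  read 'a': G → E
  end E, rejected
w2:
  start at H
  read 'b': H → F
  read 'b': F → B
  read 'b': B → C
  read 'b': C → A
  read 'a': A → B
  read 'a': B → G
  read 'b': G → A
  read 'a': A → B
  read 'b': B → C
  end C, accepted
w3:
  start at H
  read 'a': H → D
  read 'a': D → B
  read 'a': B → G
  read 'a': G → E
  read 'b': E → D
  read 'a': D → B
  read 'a': B → G
  read 'a': G → E
  read 'b': E → D
  read 'a': D → B
  read 'a': B → G
  read 'a': G → E
  read 'b': E → D
  read 'a': D → B
  end B, accepted
w4:
  start at H
  read 'b': H → F
  read 'b': F → B
  read 'b': B → C
  read 'a': C → D
  read 'b': D → C
  read 'b': C → A
  read 'b': A → B
  read 'b': B → C
  read 'a': C → D
  end D, accepted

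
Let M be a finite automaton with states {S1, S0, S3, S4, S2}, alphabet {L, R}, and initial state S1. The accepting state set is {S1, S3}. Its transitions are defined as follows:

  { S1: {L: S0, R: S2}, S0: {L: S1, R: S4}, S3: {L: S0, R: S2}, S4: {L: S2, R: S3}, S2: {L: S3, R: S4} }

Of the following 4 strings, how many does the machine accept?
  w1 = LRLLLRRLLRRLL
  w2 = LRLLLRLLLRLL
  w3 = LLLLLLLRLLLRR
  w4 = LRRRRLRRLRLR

3

w1:
  start at S1
  read 'L': S1 → S0
  read 'R': S0 → S4
  read 'L': S4 → S2
  read 'L': S2 → S3
  read 'L': S3 → S0
  read 'R': S0 → S4
  read 'R': S4 → S3
  read 'L': S3 → S0
  read 'L': S0 → S1
  read 'R': S1 → S2
  read 'R': S2 → S4
  read 'L': S4 → S2
  read 'L': S2 → S3
  end S3, accepted
w2:
  start at S1
  read 'L': S1 → S0
  read 'R': S0 → S4
  read 'L': S4 → S2
  read 'L': S2 → S3
  read 'L': S3 → S0
  read 'R': S0 → S4
  read 'L': S4 → S2
  read 'L': S2 → S3
  read 'L': S3 → S0
  read 'R': S0 → S4
  read 'L': S4 → S2
  read 'L': S2 → S3
  end S3, accepted
w3:
  start at S1
  read 'L': S1 → S0
  read 'L': S0 → S1
  read 'L': S1 → S0
  read 'L': S0 → S1
  read 'L': S1 → S0
  read 'L': S0 → S1
  read 'L': S1 → S0
  read 'R': S0 → S4
  read 'L': S4 → S2
  read 'L': S2 → S3
  read 'L': S3 → S0
  read 'R': S0 → S4
  read 'R': S4 → S3
  end S3, accepted
w4:
  start at S1
  read 'L': S1 → S0
  read 'R': S0 → S4
  read 'R': S4 → S3
  read 'R': S3 → S2
  read 'R': S2 → S4
  read 'L': S4 → S2
  read 'R': S2 → S4
  read 'R': S4 → S3
  read 'L': S3 → S0
  read 'R': S0 → S4
  read 'L': S4 → S2
  read 'R': S2 → S4
  end S4, rejected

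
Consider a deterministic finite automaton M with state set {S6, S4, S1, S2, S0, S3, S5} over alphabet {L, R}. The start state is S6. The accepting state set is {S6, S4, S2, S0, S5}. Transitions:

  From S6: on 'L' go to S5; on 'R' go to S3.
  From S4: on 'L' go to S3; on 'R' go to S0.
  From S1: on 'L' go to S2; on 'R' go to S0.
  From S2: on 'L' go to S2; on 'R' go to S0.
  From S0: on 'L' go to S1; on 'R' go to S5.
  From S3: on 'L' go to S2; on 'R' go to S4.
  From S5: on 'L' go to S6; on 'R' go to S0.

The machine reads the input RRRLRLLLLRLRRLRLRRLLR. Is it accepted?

S6 → S3 → S4 → S0 → S1 → S0 → S1 → S2 → S2 → S2 → S0 → S1 → S0 → S5 → S6 → S3 → S2 → S0 → S5 → S6 → S5 → S0
End state S0 is accepting.

Yes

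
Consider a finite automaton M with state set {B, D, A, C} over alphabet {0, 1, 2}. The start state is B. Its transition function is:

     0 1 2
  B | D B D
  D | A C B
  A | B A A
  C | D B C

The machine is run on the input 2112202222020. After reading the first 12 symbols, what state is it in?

Trace: B -2-> D -1-> C -1-> B -2-> D -2-> B -0-> D -2-> B -2-> D -2-> B -2-> D -0-> A -2-> A
After 12 symbols: A.

A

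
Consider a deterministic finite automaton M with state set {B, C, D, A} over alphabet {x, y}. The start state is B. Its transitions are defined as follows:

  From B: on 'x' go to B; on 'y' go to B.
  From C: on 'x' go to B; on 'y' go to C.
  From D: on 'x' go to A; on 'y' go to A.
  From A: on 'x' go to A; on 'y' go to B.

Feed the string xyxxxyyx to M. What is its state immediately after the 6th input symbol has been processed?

B

Trace: B -x-> B -y-> B -x-> B -x-> B -x-> B -y-> B
After 6 symbols: B.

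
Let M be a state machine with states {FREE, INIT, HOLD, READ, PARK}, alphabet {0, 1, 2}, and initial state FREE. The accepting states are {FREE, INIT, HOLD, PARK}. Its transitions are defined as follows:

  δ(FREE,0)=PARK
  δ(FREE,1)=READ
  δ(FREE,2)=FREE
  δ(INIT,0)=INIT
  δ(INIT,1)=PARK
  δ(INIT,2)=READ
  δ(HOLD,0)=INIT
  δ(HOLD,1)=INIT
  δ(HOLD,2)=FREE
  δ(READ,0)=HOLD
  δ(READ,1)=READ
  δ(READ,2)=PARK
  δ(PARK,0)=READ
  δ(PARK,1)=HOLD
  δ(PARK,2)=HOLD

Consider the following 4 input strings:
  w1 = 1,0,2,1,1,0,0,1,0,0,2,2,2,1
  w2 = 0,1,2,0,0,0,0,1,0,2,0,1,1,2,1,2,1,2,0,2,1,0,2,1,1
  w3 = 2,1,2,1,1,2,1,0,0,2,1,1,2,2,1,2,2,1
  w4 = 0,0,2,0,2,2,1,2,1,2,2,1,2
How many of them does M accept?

w1: FREE → READ → HOLD → FREE → READ → READ → HOLD → INIT → PARK → READ → HOLD → FREE → FREE → FREE → READ  → end READ, rejected
w2: FREE → PARK → HOLD → FREE → PARK → READ → HOLD → INIT → PARK → READ → PARK → READ → READ → READ → PARK → HOLD → FREE → READ → PARK → READ → PARK → HOLD → INIT → READ → READ → READ  → end READ, rejected
w3: FREE → FREE → READ → PARK → HOLD → INIT → READ → READ → HOLD → INIT → READ → READ → READ → PARK → HOLD → INIT → READ → PARK → HOLD  → end HOLD, accepted
w4: FREE → PARK → READ → PARK → READ → PARK → HOLD → INIT → READ → READ → PARK → HOLD → INIT → READ  → end READ, rejected

1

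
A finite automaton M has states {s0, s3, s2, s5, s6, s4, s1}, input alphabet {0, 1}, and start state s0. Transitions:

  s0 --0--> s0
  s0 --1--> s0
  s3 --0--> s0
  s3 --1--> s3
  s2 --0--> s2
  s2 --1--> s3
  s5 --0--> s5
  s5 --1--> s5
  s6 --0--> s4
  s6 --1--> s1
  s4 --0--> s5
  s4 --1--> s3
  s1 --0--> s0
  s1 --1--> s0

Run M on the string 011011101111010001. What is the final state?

start at s0
read '0': s0 → s0
read '1': s0 → s0
read '1': s0 → s0
read '0': s0 → s0
read '1': s0 → s0
read '1': s0 → s0
read '1': s0 → s0
read '0': s0 → s0
read '1': s0 → s0
read '1': s0 → s0
read '1': s0 → s0
read '1': s0 → s0
read '0': s0 → s0
read '1': s0 → s0
read '0': s0 → s0
read '0': s0 → s0
read '0': s0 → s0
read '1': s0 → s0

s0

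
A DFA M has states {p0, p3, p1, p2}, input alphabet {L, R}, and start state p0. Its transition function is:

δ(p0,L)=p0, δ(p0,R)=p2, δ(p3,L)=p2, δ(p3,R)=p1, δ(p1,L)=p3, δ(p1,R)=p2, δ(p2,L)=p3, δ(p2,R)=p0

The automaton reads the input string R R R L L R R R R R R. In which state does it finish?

start at p0
read 'R': p0 → p2
read 'R': p2 → p0
read 'R': p0 → p2
read 'L': p2 → p3
read 'L': p3 → p2
read 'R': p2 → p0
read 'R': p0 → p2
read 'R': p2 → p0
read 'R': p0 → p2
read 'R': p2 → p0
read 'R': p0 → p2

p2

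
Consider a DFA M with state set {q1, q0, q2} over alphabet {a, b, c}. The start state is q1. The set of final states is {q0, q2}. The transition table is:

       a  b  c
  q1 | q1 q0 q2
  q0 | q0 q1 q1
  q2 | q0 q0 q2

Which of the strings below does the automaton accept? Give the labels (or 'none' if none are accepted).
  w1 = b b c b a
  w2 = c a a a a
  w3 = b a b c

w1: Trace: q1 -b-> q0 -b-> q1 -c-> q2 -b-> q0 -a-> q0  → end q0, accepted
w2: Trace: q1 -c-> q2 -a-> q0 -a-> q0 -a-> q0 -a-> q0  → end q0, accepted
w3: Trace: q1 -b-> q0 -a-> q0 -b-> q1 -c-> q2  → end q2, accepted

w1, w2, w3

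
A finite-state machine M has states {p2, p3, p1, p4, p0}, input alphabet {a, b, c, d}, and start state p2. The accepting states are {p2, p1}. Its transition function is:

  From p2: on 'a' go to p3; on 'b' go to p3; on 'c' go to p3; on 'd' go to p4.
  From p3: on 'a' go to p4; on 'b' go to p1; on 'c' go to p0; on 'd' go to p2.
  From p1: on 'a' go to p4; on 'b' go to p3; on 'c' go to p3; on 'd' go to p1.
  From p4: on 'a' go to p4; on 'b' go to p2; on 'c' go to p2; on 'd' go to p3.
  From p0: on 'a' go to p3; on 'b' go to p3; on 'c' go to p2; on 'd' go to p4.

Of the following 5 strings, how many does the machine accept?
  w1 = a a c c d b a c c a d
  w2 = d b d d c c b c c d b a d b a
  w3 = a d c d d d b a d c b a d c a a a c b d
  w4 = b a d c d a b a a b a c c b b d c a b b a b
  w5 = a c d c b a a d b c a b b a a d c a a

w1: Trace: p2 -a-> p3 -a-> p4 -c-> p2 -c-> p3 -d-> p2 -b-> p3 -a-> p4 -c-> p2 -c-> p3 -a-> p4 -d-> p3  → end p3, rejected
w2: Trace: p2 -d-> p4 -b-> p2 -d-> p4 -d-> p3 -c-> p0 -c-> p2 -b-> p3 -c-> p0 -c-> p2 -d-> p4 -b-> p2 -a-> p3 -d-> p2 -b-> p3 -a-> p4  → end p4, rejected
w3: Trace: p2 -a-> p3 -d-> p2 -c-> p3 -d-> p2 -d-> p4 -d-> p3 -b-> p1 -a-> p4 -d-> p3 -c-> p0 -b-> p3 -a-> p4 -d-> p3 -c-> p0 -a-> p3 -a-> p4 -a-> p4 -c-> p2 -b-> p3 -d-> p2  → end p2, accepted
w4: Trace: p2 -b-> p3 -a-> p4 -d-> p3 -c-> p0 -d-> p4 -a-> p4 -b-> p2 -a-> p3 -a-> p4 -b-> p2 -a-> p3 -c-> p0 -c-> p2 -b-> p3 -b-> p1 -d-> p1 -c-> p3 -a-> p4 -b-> p2 -b-> p3 -a-> p4 -b-> p2  → end p2, accepted
w5: Trace: p2 -a-> p3 -c-> p0 -d-> p4 -c-> p2 -b-> p3 -a-> p4 -a-> p4 -d-> p3 -b-> p1 -c-> p3 -a-> p4 -b-> p2 -b-> p3 -a-> p4 -a-> p4 -d-> p3 -c-> p0 -a-> p3 -a-> p4  → end p4, rejected

2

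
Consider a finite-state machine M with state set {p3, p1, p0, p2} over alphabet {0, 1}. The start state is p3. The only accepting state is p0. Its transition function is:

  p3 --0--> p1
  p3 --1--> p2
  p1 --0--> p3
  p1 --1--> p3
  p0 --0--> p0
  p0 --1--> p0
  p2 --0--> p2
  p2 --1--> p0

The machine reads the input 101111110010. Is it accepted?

Yes

p3 → p2 → p2 → p0 → p0 → p0 → p0 → p0 → p0 → p0 → p0 → p0 → p0
End state p0 is accepting.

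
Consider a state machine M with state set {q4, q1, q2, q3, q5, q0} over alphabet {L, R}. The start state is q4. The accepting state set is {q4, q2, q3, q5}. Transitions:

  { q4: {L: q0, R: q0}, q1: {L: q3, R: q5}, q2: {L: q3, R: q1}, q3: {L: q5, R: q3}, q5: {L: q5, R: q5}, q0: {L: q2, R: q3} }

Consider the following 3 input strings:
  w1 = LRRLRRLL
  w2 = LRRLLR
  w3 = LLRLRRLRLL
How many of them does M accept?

3

w1: q4 → q0 → q3 → q3 → q5 → q5 → q5 → q5 → q5  → end q5, accepted
w2: q4 → q0 → q3 → q3 → q5 → q5 → q5  → end q5, accepted
w3: q4 → q0 → q2 → q1 → q3 → q3 → q3 → q5 → q5 → q5 → q5  → end q5, accepted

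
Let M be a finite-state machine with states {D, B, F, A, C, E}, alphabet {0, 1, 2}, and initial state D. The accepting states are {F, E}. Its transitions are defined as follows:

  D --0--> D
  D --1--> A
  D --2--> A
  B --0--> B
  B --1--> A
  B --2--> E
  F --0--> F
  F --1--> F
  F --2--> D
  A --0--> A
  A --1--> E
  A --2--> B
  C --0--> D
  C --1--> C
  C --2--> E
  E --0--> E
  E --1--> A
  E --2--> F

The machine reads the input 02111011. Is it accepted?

Trace: D -0-> D -2-> A -1-> E -1-> A -1-> E -0-> E -1-> A -1-> E
End state E is accepting.

Yes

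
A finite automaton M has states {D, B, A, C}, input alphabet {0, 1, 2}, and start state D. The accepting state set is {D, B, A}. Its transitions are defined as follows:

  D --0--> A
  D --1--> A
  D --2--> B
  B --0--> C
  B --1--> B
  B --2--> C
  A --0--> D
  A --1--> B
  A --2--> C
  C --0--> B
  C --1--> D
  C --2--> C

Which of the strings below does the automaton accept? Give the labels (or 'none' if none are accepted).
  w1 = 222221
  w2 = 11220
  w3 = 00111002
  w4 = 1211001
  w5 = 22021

w1: D → B → C → C → C → C → D  → end D, accepted
w2: D → A → B → C → C → B  → end B, accepted
w3: D → A → D → A → B → B → C → B → C  → end C, rejected
w4: D → A → C → D → A → D → A → B  → end B, accepted
w5: D → B → C → B → C → D  → end D, accepted

w1, w2, w4, w5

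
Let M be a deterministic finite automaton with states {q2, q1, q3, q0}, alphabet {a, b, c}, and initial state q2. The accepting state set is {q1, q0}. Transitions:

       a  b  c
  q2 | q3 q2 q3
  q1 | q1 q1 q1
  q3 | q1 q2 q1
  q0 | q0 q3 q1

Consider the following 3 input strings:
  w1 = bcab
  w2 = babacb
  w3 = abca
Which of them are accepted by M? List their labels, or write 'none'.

w1: q2 → q2 → q3 → q1 → q1  → end q1, accepted
w2: q2 → q2 → q3 → q2 → q3 → q1 → q1  → end q1, accepted
w3: q2 → q3 → q2 → q3 → q1  → end q1, accepted

w1, w2, w3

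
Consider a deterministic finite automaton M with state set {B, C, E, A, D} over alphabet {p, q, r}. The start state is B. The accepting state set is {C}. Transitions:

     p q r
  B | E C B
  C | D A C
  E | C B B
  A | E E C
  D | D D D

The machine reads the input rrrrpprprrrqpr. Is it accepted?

No

Trace: B -r-> B -r-> B -r-> B -r-> B -p-> E -p-> C -r-> C -p-> D -r-> D -r-> D -r-> D -q-> D -p-> D -r-> D
End state D is not accepting.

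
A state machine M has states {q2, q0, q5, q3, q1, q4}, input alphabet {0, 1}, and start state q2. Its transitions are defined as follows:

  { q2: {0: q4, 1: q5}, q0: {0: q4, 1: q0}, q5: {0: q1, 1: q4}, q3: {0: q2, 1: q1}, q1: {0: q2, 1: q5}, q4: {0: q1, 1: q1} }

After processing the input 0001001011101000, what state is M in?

q4

q2 → q4 → q1 → q2 → q5 → q1 → q2 → q5 → q1 → q5 → q4 → q1 → q2 → q5 → q1 → q2 → q4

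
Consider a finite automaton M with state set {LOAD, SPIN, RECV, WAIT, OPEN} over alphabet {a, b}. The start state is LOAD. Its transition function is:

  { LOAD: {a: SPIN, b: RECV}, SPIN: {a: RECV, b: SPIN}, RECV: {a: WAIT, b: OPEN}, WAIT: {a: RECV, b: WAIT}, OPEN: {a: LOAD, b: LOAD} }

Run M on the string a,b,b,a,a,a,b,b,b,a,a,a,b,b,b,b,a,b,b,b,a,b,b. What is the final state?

LOAD → SPIN → SPIN → SPIN → RECV → WAIT → RECV → OPEN → LOAD → RECV → WAIT → RECV → WAIT → WAIT → WAIT → WAIT → WAIT → RECV → OPEN → LOAD → RECV → WAIT → WAIT → WAIT

WAIT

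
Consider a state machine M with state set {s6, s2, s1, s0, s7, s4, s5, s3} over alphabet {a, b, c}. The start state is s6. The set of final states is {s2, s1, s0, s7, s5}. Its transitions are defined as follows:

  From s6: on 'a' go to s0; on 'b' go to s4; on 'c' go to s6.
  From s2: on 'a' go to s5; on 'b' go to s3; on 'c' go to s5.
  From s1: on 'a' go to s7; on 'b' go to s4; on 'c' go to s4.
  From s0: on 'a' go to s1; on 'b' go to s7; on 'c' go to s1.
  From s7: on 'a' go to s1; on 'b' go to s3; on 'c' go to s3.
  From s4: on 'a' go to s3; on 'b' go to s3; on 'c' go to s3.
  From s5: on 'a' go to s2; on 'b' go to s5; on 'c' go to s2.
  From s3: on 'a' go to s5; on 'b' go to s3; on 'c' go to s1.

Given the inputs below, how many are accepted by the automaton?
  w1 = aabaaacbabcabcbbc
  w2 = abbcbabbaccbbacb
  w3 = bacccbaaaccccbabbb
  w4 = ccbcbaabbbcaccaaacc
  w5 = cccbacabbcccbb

w1: Trace: s6 -a-> s0 -a-> s1 -b-> s4 -a-> s3 -a-> s5 -a-> s2 -c-> s5 -b-> s5 -a-> s2 -b-> s3 -c-> s1 -a-> s7 -b-> s3 -c-> s1 -b-> s4 -b-> s3 -c-> s1  → end s1, accepted
w2: Trace: s6 -a-> s0 -b-> s7 -b-> s3 -c-> s1 -b-> s4 -a-> s3 -b-> s3 -b-> s3 -a-> s5 -c-> s2 -c-> s5 -b-> s5 -b-> s5 -a-> s2 -c-> s5 -b-> s5  → end s5, accepted
w3: Trace: s6 -b-> s4 -a-> s3 -c-> s1 -c-> s4 -c-> s3 -b-> s3 -a-> s5 -a-> s2 -a-> s5 -c-> s2 -c-> s5 -c-> s2 -c-> s5 -b-> s5 -a-> s2 -b-> s3 -b-> s3 -b-> s3  → end s3, rejected
w4: Trace: s6 -c-> s6 -c-> s6 -b-> s4 -c-> s3 -b-> s3 -a-> s5 -a-> s2 -b-> s3 -b-> s3 -b-> s3 -c-> s1 -a-> s7 -c-> s3 -c-> s1 -a-> s7 -a-> s1 -a-> s7 -c-> s3 -c-> s1  → end s1, accepted
w5: Trace: s6 -c-> s6 -c-> s6 -c-> s6 -b-> s4 -a-> s3 -c-> s1 -a-> s7 -b-> s3 -b-> s3 -c-> s1 -c-> s4 -c-> s3 -b-> s3 -b-> s3  → end s3, rejected

3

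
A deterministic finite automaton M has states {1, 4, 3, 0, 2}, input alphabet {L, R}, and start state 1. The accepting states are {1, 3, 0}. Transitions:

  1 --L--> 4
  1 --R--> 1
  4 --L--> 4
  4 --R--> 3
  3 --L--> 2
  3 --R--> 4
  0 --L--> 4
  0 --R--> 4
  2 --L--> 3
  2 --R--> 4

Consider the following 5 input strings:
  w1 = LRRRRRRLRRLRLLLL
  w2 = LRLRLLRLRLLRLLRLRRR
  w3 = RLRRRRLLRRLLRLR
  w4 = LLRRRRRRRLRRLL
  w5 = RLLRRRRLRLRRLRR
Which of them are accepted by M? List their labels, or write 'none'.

w1, w2, w4, w5

w1:
  start at 1
  read 'L': 1 → 4
  read 'R': 4 → 3
  read 'R': 3 → 4
  read 'R': 4 → 3
  read 'R': 3 → 4
  read 'R': 4 → 3
  read 'R': 3 → 4
  read 'L': 4 → 4
  read 'R': 4 → 3
  read 'R': 3 → 4
  read 'L': 4 → 4
  read 'R': 4 → 3
  read 'L': 3 → 2
  read 'L': 2 → 3
  read 'L': 3 → 2
  read 'L': 2 → 3
  end 3, accepted
w2:
  start at 1
  read 'L': 1 → 4
  read 'R': 4 → 3
  read 'L': 3 → 2
  read 'R': 2 → 4
  read 'L': 4 → 4
  read 'L': 4 → 4
  read 'R': 4 → 3
  read 'L': 3 → 2
  read 'R': 2 → 4
  read 'L': 4 → 4
  read 'L': 4 → 4
  read 'R': 4 → 3
  read 'L': 3 → 2
  read 'L': 2 → 3
  read 'R': 3 → 4
  read 'L': 4 → 4
  read 'R': 4 → 3
  read 'R': 3 → 4
  read 'R': 4 → 3
  end 3, accepted
w3:
  start at 1
  read 'R': 1 → 1
  read 'L': 1 → 4
  read 'R': 4 → 3
  read 'R': 3 → 4
  read 'R': 4 → 3
  read 'R': 3 → 4
  read 'L': 4 → 4
  read 'L': 4 → 4
  read 'R': 4 → 3
  read 'R': 3 → 4
  read 'L': 4 → 4
  read 'L': 4 → 4
  read 'R': 4 → 3
  read 'L': 3 → 2
  read 'R': 2 → 4
  end 4, rejected
w4:
  start at 1
  read 'L': 1 → 4
  read 'L': 4 → 4
  read 'R': 4 → 3
  read 'R': 3 → 4
  read 'R': 4 → 3
  read 'R': 3 → 4
  read 'R': 4 → 3
  read 'R': 3 → 4
  read 'R': 4 → 3
  read 'L': 3 → 2
  read 'R': 2 → 4
  read 'R': 4 → 3
  read 'L': 3 → 2
  read 'L': 2 → 3
  end 3, accepted
w5:
  start at 1
  read 'R': 1 → 1
  read 'L': 1 → 4
  read 'L': 4 → 4
  read 'R': 4 → 3
  read 'R': 3 → 4
  read 'R': 4 → 3
  read 'R': 3 → 4
  read 'L': 4 → 4
  read 'R': 4 → 3
  read 'L': 3 → 2
  read 'R': 2 → 4
  read 'R': 4 → 3
  read 'L': 3 → 2
  read 'R': 2 → 4
  read 'R': 4 → 3
  end 3, accepted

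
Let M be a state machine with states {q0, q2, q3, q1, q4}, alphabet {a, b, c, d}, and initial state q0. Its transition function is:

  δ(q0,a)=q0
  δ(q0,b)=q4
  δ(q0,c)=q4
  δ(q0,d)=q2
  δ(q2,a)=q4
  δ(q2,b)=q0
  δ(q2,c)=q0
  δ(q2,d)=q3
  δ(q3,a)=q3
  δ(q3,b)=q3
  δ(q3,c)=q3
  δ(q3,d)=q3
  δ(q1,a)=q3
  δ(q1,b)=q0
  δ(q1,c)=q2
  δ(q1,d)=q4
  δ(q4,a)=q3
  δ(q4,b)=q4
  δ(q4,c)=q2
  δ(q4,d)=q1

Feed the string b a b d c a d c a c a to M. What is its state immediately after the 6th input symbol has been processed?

q3

Trace: q0 -b-> q4 -a-> q3 -b-> q3 -d-> q3 -c-> q3 -a-> q3
After 6 symbols: q3.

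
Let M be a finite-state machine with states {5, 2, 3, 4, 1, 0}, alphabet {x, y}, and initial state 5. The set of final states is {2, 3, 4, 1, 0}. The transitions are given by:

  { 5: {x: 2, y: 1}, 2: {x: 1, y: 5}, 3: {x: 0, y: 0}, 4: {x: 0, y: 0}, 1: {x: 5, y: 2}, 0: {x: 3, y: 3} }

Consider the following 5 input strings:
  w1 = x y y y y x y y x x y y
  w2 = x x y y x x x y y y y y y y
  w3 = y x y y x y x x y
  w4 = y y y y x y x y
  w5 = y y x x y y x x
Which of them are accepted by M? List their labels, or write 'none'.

w1, w2, w3, w4

w1: 5 → 2 → 5 → 1 → 2 → 5 → 2 → 5 → 1 → 5 → 2 → 5 → 1  → end 1, accepted
w2: 5 → 2 → 1 → 2 → 5 → 2 → 1 → 5 → 1 → 2 → 5 → 1 → 2 → 5 → 1  → end 1, accepted
w3: 5 → 1 → 5 → 1 → 2 → 1 → 2 → 1 → 5 → 1  → end 1, accepted
w4: 5 → 1 → 2 → 5 → 1 → 5 → 1 → 5 → 1  → end 1, accepted
w5: 5 → 1 → 2 → 1 → 5 → 1 → 2 → 1 → 5  → end 5, rejected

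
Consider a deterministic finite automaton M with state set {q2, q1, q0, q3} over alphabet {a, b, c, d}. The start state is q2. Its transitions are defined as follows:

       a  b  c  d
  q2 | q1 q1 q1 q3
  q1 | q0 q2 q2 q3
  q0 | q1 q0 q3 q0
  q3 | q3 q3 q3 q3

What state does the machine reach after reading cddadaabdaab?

Trace: q2 -c-> q1 -d-> q3 -d-> q3 -a-> q3 -d-> q3 -a-> q3 -a-> q3 -b-> q3 -d-> q3 -a-> q3 -a-> q3 -b-> q3

q3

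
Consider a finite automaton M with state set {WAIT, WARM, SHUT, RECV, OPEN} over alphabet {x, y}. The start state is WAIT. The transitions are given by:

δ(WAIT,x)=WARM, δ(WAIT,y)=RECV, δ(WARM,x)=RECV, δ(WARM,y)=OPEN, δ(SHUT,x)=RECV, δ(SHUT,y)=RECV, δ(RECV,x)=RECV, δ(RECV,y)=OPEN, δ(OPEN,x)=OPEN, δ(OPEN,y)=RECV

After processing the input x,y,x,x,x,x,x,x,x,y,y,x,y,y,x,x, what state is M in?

start at WAIT
read 'x': WAIT → WARM
read 'y': WARM → OPEN
read 'x': OPEN → OPEN
read 'x': OPEN → OPEN
read 'x': OPEN → OPEN
read 'x': OPEN → OPEN
read 'x': OPEN → OPEN
read 'x': OPEN → OPEN
read 'x': OPEN → OPEN
read 'y': OPEN → RECV
read 'y': RECV → OPEN
read 'x': OPEN → OPEN
read 'y': OPEN → RECV
read 'y': RECV → OPEN
read 'x': OPEN → OPEN
read 'x': OPEN → OPEN

OPEN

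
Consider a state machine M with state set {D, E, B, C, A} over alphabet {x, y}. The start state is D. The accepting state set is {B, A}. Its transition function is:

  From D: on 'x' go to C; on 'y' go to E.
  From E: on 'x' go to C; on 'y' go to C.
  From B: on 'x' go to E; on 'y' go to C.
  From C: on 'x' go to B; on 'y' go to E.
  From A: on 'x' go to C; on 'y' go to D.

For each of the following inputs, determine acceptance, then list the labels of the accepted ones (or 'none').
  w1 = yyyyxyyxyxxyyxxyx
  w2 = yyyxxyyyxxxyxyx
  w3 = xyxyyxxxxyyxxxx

w1

w1:
  start at D
  read 'y': D → E
  read 'y': E → C
  read 'y': C → E
  read 'y': E → C
  read 'x': C → B
  read 'y': B → C
  read 'y': C → E
  read 'x': E → C
  read 'y': C → E
  read 'x': E → C
  read 'x': C → B
  read 'y': B → C
  read 'y': C → E
  read 'x': E → C
  read 'x': C → B
  read 'y': B → C
  read 'x': C → B
  end B, accepted
w2:
  start at D
  read 'y': D → E
  read 'y': E → C
  read 'y': C → E
  read 'x': E → C
  read 'x': C → B
  read 'y': B → C
  read 'y': C → E
  read 'y': E → C
  read 'x': C → B
  read 'x': B → E
  read 'x': E → C
  read 'y': C → E
  read 'x': E → C
  read 'y': C → E
  read 'x': E → C
  end C, rejected
w3:
  start at D
  read 'x': D → C
  read 'y': C → E
  read 'x': E → C
  read 'y': C → E
  read 'y': E → C
  read 'x': C → B
  read 'x': B → E
  read 'x': E → C
  read 'x': C → B
  read 'y': B → C
  read 'y': C → E
  read 'x': E → C
  read 'x': C → B
  read 'x': B → E
  read 'x': E → C
  end C, rejected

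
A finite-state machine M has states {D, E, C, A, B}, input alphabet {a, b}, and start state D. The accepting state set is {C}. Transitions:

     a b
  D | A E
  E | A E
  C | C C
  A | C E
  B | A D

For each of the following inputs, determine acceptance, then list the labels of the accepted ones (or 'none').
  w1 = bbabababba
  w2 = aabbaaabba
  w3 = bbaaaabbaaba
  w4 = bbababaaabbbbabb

w1: D → E → E → A → E → A → E → A → E → E → A  → end A, rejected
w2: D → A → C → C → C → C → C → C → C → C → C  → end C, accepted
w3: D → E → E → A → C → C → C → C → C → C → C → C → C  → end C, accepted
w4: D → E → E → A → E → A → E → A → C → C → C → C → C → C → C → C → C  → end C, accepted

w2, w3, w4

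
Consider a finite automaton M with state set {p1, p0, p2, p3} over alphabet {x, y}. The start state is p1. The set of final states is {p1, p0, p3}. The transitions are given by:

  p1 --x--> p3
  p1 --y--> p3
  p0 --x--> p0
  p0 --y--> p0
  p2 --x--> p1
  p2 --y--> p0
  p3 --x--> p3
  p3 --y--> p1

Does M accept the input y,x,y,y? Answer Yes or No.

Yes

start at p1
read 'y': p1 → p3
read 'x': p3 → p3
read 'y': p3 → p1
read 'y': p1 → p3
End state p3 is accepting.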